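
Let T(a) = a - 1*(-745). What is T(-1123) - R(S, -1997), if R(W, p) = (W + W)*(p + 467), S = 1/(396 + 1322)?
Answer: -323172/859 ≈ -376.22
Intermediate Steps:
T(a) = 745 + a (T(a) = a + 745 = 745 + a)
S = 1/1718 ≈ 0.00058207
R(W, p) = 2*W*(467 + p) (R(W, p) = (2*W)*(467 + p) = 2*W*(467 + p))
T(-1123) - R(S, -1997) = (745 - 1123) - 2*(467 - 1997)/1718 = -378 - 2*(-1530)/1718 = -378 - 1*(-1530/859) = -378 + 1530/859 = -323172/859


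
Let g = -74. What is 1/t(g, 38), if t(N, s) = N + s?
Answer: -1/36 ≈ -0.027778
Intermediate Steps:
1/t(g, 38) = 1/(-74 + 38) = 1/(-36) = -1/36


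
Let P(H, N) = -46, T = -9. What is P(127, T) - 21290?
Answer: -21336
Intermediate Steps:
P(127, T) - 21290 = -46 - 21290 = -21336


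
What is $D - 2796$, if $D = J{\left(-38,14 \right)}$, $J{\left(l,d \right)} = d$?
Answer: $-2782$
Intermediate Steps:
$D = 14$
$D - 2796 = 14 - 2796 = -2782$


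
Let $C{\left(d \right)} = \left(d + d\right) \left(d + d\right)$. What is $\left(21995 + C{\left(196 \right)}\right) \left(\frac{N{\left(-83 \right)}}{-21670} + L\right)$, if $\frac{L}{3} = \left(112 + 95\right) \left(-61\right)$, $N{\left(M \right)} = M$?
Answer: $- \frac{13108651675203}{1970} \approx -6.6541 \cdot 10^{9}$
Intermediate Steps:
$C{\left(d \right)} = 4 d^{2}$ ($C{\left(d \right)} = 2 d 2 d = 4 d^{2}$)
$L = -37881$ ($L = 3 \left(112 + 95\right) \left(-61\right) = 3 \cdot 207 \left(-61\right) = 3 \left(-12627\right) = -37881$)
$\left(21995 + C{\left(196 \right)}\right) \left(\frac{N{\left(-83 \right)}}{-21670} + L\right) = \left(21995 + 4 \cdot 196^{2}\right) \left(- \frac{83}{-21670} - 37881\right) = \left(21995 + 4 \cdot 38416\right) \left(\left(-83\right) \left(- \frac{1}{21670}\right) - 37881\right) = \left(21995 + 153664\right) \left(\frac{83}{21670} - 37881\right) = 175659 \left(- \frac{820881187}{21670}\right) = - \frac{13108651675203}{1970}$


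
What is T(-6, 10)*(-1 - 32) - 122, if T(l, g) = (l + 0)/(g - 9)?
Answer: 76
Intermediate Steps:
T(l, g) = l/(-9 + g)
T(-6, 10)*(-1 - 32) - 122 = (-6/(-9 + 10))*(-1 - 32) - 122 = -6/1*(-33) - 122 = -6*1*(-33) - 122 = -6*(-33) - 122 = 198 - 122 = 76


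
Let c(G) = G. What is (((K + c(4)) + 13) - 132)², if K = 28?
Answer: 7569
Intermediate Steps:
(((K + c(4)) + 13) - 132)² = (((28 + 4) + 13) - 132)² = ((32 + 13) - 132)² = (45 - 132)² = (-87)² = 7569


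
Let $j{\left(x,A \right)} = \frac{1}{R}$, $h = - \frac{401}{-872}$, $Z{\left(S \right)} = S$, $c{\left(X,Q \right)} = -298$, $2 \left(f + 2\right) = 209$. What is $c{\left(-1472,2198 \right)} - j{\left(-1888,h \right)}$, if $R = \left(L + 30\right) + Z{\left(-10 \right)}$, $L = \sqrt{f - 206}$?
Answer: $\frac{6 \left(- 149 \sqrt{46} + 1987 i\right)}{- 40 i + 3 \sqrt{46}} \approx -298.04 + 0.020206 i$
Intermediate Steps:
$f = \frac{205}{2}$ ($f = -2 + \frac{1}{2} \cdot 209 = -2 + \frac{209}{2} = \frac{205}{2} \approx 102.5$)
$L = \frac{3 i \sqrt{46}}{2}$ ($L = \sqrt{\frac{205}{2} - 206} = \sqrt{- \frac{207}{2}} = \frac{3 i \sqrt{46}}{2} \approx 10.173 i$)
$h = \frac{401}{872}$ ($h = \left(-401\right) \left(- \frac{1}{872}\right) = \frac{401}{872} \approx 0.45986$)
$R = 20 + \frac{3 i \sqrt{46}}{2}$ ($R = \left(\frac{3 i \sqrt{46}}{2} + 30\right) - 10 = \left(30 + \frac{3 i \sqrt{46}}{2}\right) - 10 = 20 + \frac{3 i \sqrt{46}}{2} \approx 20.0 + 10.173 i$)
$j{\left(x,A \right)} = \frac{1}{20 + \frac{3 i \sqrt{46}}{2}}$
$c{\left(-1472,2198 \right)} - j{\left(-1888,h \right)} = -298 - \left(\frac{40}{1007} - \frac{3 i \sqrt{46}}{1007}\right) = - \frac{300126}{1007} + \frac{3 i \sqrt{46}}{1007}$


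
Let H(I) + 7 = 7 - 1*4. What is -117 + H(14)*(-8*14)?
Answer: 331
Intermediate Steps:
H(I) = -4 (H(I) = -7 + (7 - 1*4) = -7 + (7 - 4) = -7 + 3 = -4)
-117 + H(14)*(-8*14) = -117 - (-32)*14 = -117 - 4*(-112) = -117 + 448 = 331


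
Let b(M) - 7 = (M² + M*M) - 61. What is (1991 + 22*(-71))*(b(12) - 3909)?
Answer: -1576575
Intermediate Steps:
b(M) = -54 + 2*M² (b(M) = 7 + ((M² + M*M) - 61) = 7 + ((M² + M²) - 61) = 7 + (2*M² - 61) = 7 + (-61 + 2*M²) = -54 + 2*M²)
(1991 + 22*(-71))*(b(12) - 3909) = (1991 + 22*(-71))*((-54 + 2*12²) - 3909) = (1991 - 1562)*((-54 + 2*144) - 3909) = 429*((-54 + 288) - 3909) = 429*(234 - 3909) = 429*(-3675) = -1576575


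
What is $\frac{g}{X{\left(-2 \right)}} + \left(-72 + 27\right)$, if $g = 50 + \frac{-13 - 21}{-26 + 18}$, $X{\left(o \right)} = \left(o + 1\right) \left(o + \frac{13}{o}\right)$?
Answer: $- \frac{1313}{34} \approx -38.618$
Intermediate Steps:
$X{\left(o \right)} = \left(1 + o\right) \left(o + \frac{13}{o}\right)$
$g = \frac{217}{4}$ ($g = 50 - \frac{34}{-8} = 50 - - \frac{17}{4} = 50 + \frac{17}{4} = \frac{217}{4} \approx 54.25$)
$\frac{g}{X{\left(-2 \right)}} + \left(-72 + 27\right) = \frac{1}{13 - 2 + \left(-2\right)^{2} + \frac{13}{-2}} \cdot \frac{217}{4} + \left(-72 + 27\right) = \frac{1}{13 - 2 + 4 + 13 \left(- \frac{1}{2}\right)} \frac{217}{4} - 45 = \frac{1}{13 - 2 + 4 - \frac{13}{2}} \cdot \frac{217}{4} - 45 = \frac{1}{\frac{17}{2}} \cdot \frac{217}{4} - 45 = \frac{2}{17} \cdot \frac{217}{4} - 45 = \frac{217}{34} - 45 = - \frac{1313}{34}$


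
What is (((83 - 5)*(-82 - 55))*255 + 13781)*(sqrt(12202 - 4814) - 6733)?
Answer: 18254166217 - 5422298*sqrt(1847) ≈ 1.8021e+10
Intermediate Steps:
(((83 - 5)*(-82 - 55))*255 + 13781)*(sqrt(12202 - 4814) - 6733) = ((78*(-137))*255 + 13781)*(sqrt(7388) - 6733) = (-10686*255 + 13781)*(2*sqrt(1847) - 6733) = (-2724930 + 13781)*(-6733 + 2*sqrt(1847)) = -2711149*(-6733 + 2*sqrt(1847)) = 18254166217 - 5422298*sqrt(1847)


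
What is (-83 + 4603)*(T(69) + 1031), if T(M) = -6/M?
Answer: 107173720/23 ≈ 4.6597e+6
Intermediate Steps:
(-83 + 4603)*(T(69) + 1031) = (-83 + 4603)*(-6/69 + 1031) = 4520*(-6*1/69 + 1031) = 4520*(-2/23 + 1031) = 4520*(23711/23) = 107173720/23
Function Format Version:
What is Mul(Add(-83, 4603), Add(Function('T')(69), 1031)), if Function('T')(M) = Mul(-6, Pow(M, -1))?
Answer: Rational(107173720, 23) ≈ 4.6597e+6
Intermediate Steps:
Mul(Add(-83, 4603), Add(Function('T')(69), 1031)) = Mul(Add(-83, 4603), Add(Mul(-6, Pow(69, -1)), 1031)) = Mul(4520, Add(Mul(-6, Rational(1, 69)), 1031)) = Mul(4520, Add(Rational(-2, 23), 1031)) = Mul(4520, Rational(23711, 23)) = Rational(107173720, 23)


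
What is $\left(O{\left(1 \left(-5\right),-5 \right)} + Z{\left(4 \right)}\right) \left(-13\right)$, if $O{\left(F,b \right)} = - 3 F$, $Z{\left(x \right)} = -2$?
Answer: $-169$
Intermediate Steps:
$\left(O{\left(1 \left(-5\right),-5 \right)} + Z{\left(4 \right)}\right) \left(-13\right) = \left(- 3 \cdot 1 \left(-5\right) - 2\right) \left(-13\right) = \left(\left(-3\right) \left(-5\right) - 2\right) \left(-13\right) = \left(15 - 2\right) \left(-13\right) = 13 \left(-13\right) = -169$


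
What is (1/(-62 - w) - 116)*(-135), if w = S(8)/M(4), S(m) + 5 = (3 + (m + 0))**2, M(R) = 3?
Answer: 4729725/302 ≈ 15661.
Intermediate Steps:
S(m) = -5 + (3 + m)**2 (S(m) = -5 + (3 + (m + 0))**2 = -5 + (3 + m)**2)
w = 116/3 (w = (-5 + (3 + 8)**2)/3 = (-5 + 11**2)*(1/3) = (-5 + 121)*(1/3) = 116*(1/3) = 116/3 ≈ 38.667)
(1/(-62 - w) - 116)*(-135) = (1/(-62 - 1*116/3) - 116)*(-135) = (1/(-62 - 116/3) - 116)*(-135) = (1/(-302/3) - 116)*(-135) = (-3/302 - 116)*(-135) = -35035/302*(-135) = 4729725/302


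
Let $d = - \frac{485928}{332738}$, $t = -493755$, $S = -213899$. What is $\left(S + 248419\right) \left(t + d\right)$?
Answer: $- \frac{2835671930656680}{166369} \approx -1.7044 \cdot 10^{10}$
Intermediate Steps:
$d = - \frac{242964}{166369}$ ($d = \left(-485928\right) \frac{1}{332738} = - \frac{242964}{166369} \approx -1.4604$)
$\left(S + 248419\right) \left(t + d\right) = \left(-213899 + 248419\right) \left(-493755 - \frac{242964}{166369}\right) = 34520 \left(- \frac{82145768559}{166369}\right) = - \frac{2835671930656680}{166369}$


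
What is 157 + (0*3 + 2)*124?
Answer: 405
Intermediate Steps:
157 + (0*3 + 2)*124 = 157 + (0 + 2)*124 = 157 + 2*124 = 157 + 248 = 405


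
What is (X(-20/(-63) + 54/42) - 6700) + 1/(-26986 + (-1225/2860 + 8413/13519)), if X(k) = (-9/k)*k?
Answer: -127274412223061/18970697797 ≈ -6709.0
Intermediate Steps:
X(k) = -9
(X(-20/(-63) + 54/42) - 6700) + 1/(-26986 + (-1225/2860 + 8413/13519)) = (-9 - 6700) + 1/(-26986 + (-1225/2860 + 8413/13519)) = -6709 + 1/(-26986 + (-1225*1/2860 + 8413*(1/13519))) = -6709 + 1/(-26986 + (-245/572 + 8413/13519)) = -6709 + 1/(-26986 + 136371/702988) = -6709 + 1/(-18970697797/702988) = -6709 - 702988/18970697797 = -127274412223061/18970697797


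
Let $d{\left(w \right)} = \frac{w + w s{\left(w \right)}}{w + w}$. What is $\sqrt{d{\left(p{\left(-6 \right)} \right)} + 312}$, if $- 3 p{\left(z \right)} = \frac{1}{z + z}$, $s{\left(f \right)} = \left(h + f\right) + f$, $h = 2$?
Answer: $\frac{\sqrt{11287}}{6} \approx 17.707$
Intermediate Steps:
$s{\left(f \right)} = 2 + 2 f$ ($s{\left(f \right)} = \left(2 + f\right) + f = 2 + 2 f$)
$p{\left(z \right)} = - \frac{1}{6 z}$ ($p{\left(z \right)} = - \frac{1}{3 \left(z + z\right)} = - \frac{1}{3 \cdot 2 z} = - \frac{\frac{1}{2} \frac{1}{z}}{3} = - \frac{1}{6 z}$)
$d{\left(w \right)} = \frac{w + w \left(2 + 2 w\right)}{2 w}$ ($d{\left(w \right)} = \frac{w + w \left(2 + 2 w\right)}{w + w} = \frac{w + w \left(2 + 2 w\right)}{2 w}$)
$\sqrt{d{\left(p{\left(-6 \right)} \right)} + 312} = \sqrt{\left(\frac{3}{2} - \frac{1}{6 \left(-6\right)}\right) + 312} = \sqrt{\left(\frac{3}{2} - - \frac{1}{36}\right) + 312} = \sqrt{\left(\frac{3}{2} + \frac{1}{36}\right) + 312} = \sqrt{\frac{55}{36} + 312} = \sqrt{\frac{11287}{36}} = \frac{\sqrt{11287}}{6}$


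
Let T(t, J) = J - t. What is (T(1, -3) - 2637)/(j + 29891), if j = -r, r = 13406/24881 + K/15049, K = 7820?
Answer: -988880640329/11191815429265 ≈ -0.088357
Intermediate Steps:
r = 396316314/374434169 (r = 13406/24881 + 7820/15049 = 396316314/374434169 ≈ 1.0584)
j = -396316314/374434169 (j = -1*396316314/374434169 = -396316314/374434169 ≈ -1.0584)
(T(1, -3) - 2637)/(j + 29891) = ((-3 - 1*1) - 2637)/(-396316314/374434169 + 29891) = ((-3 - 1) - 2637)/(11191815429265/374434169) = (-4 - 2637)*(374434169/11191815429265) = -2641*374434169/11191815429265 = -988880640329/11191815429265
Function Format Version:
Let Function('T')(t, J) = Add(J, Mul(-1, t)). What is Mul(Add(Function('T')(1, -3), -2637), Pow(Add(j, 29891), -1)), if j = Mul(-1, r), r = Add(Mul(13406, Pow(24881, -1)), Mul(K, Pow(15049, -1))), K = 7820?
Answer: Rational(-988880640329, 11191815429265) ≈ -0.088357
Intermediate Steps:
r = Rational(396316314, 374434169) (r = Add(Mul(13406, Pow(24881, -1)), Mul(7820, Pow(15049, -1))) = Add(Mul(13406, Rational(1, 24881)), Mul(7820, Rational(1, 15049))) = Add(Rational(13406, 24881), Rational(7820, 15049)) = Rational(396316314, 374434169) ≈ 1.0584)
j = Rational(-396316314, 374434169) (j = Mul(-1, Rational(396316314, 374434169)) = Rational(-396316314, 374434169) ≈ -1.0584)
Mul(Add(Function('T')(1, -3), -2637), Pow(Add(j, 29891), -1)) = Mul(Add(Add(-3, Mul(-1, 1)), -2637), Pow(Add(Rational(-396316314, 374434169), 29891), -1)) = Mul(Add(Add(-3, -1), -2637), Pow(Rational(11191815429265, 374434169), -1)) = Mul(Add(-4, -2637), Rational(374434169, 11191815429265)) = Mul(-2641, Rational(374434169, 11191815429265)) = Rational(-988880640329, 11191815429265)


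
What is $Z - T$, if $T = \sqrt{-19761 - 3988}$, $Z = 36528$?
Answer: $36528 - i \sqrt{23749} \approx 36528.0 - 154.11 i$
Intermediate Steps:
$T = i \sqrt{23749}$ ($T = \sqrt{-23749} = i \sqrt{23749} \approx 154.11 i$)
$Z - T = 36528 - i \sqrt{23749}$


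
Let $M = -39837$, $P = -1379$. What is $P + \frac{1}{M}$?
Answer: $- \frac{54935224}{39837} \approx -1379.0$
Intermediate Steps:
$P + \frac{1}{M} = -1379 + \frac{1}{-39837} = -1379 - \frac{1}{39837} = - \frac{54935224}{39837}$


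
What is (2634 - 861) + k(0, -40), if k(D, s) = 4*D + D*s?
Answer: 1773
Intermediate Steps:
(2634 - 861) + k(0, -40) = (2634 - 861) + 0*(4 - 40) = 1773 + 0*(-36) = 1773 + 0 = 1773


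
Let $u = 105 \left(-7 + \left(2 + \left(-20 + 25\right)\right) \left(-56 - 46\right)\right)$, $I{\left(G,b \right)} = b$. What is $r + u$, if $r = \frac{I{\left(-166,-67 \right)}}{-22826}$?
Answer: $- \frac{1728042263}{22826} \approx -75705.0$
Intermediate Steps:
$r = \frac{67}{22826}$ ($r = - \frac{67}{-22826} = \left(-67\right) \left(- \frac{1}{22826}\right) = \frac{67}{22826} \approx 0.0029352$)
$u = -75705$ ($u = 105 \left(-7 + \left(2 + 5\right) \left(-102\right)\right) = 105 \left(-7 + 7 \left(-102\right)\right) = 105 \left(-7 - 714\right) = 105 \left(-721\right) = -75705$)
$r + u = \frac{67}{22826} - 75705 = - \frac{1728042263}{22826}$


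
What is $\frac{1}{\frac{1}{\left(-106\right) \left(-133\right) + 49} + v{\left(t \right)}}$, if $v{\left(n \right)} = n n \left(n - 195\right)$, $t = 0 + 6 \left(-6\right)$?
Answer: $- \frac{14147}{4235272271} \approx -3.3403 \cdot 10^{-6}$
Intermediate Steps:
$t = -36$ ($t = 0 - 36 = -36$)
$v{\left(n \right)} = n^{2} \left(-195 + n\right)$
$\frac{1}{\frac{1}{\left(-106\right) \left(-133\right) + 49} + v{\left(t \right)}} = \frac{1}{\frac{1}{\left(-106\right) \left(-133\right) + 49} + \left(-36\right)^{2} \left(-195 - 36\right)} = \frac{1}{\frac{1}{14098 + 49} + 1296 \left(-231\right)} = \frac{1}{\frac{1}{14147} - 299376} = \frac{1}{- \frac{4235272271}{14147}} = - \frac{14147}{4235272271}$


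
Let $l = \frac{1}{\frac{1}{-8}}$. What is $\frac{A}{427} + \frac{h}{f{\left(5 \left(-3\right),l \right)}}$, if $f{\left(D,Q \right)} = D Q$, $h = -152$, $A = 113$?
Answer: $- \frac{6418}{6405} \approx -1.002$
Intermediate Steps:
$l = -8$ ($l = \frac{1}{- \frac{1}{8}} = -8$)
$\frac{A}{427} + \frac{h}{f{\left(5 \left(-3\right),l \right)}} = \frac{113}{427} - \frac{152}{5 \left(-3\right) \left(-8\right)} = 113 \cdot \frac{1}{427} - \frac{152}{\left(-15\right) \left(-8\right)} = \frac{113}{427} - \frac{152}{120} = \frac{113}{427} - \frac{19}{15} = - \frac{6418}{6405}$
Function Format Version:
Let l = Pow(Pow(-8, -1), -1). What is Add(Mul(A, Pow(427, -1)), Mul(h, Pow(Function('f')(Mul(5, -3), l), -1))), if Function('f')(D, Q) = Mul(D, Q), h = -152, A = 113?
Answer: Rational(-6418, 6405) ≈ -1.0020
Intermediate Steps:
l = -8 (l = Pow(Rational(-1, 8), -1) = -8)
Add(Mul(A, Pow(427, -1)), Mul(h, Pow(Function('f')(Mul(5, -3), l), -1))) = Add(Mul(113, Pow(427, -1)), Mul(-152, Pow(Mul(Mul(5, -3), -8), -1))) = Add(Mul(113, Rational(1, 427)), Mul(-152, Pow(Mul(-15, -8), -1))) = Add(Rational(113, 427), Mul(-152, Pow(120, -1))) = Add(Rational(113, 427), Mul(-152, Rational(1, 120))) = Add(Rational(113, 427), Rational(-19, 15)) = Rational(-6418, 6405)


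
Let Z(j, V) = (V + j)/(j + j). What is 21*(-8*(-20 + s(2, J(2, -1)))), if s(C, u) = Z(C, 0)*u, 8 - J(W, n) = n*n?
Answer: 2772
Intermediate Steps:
Z(j, V) = (V + j)/(2*j) (Z(j, V) = (V + j)/((2*j)) = (V + j)*(1/(2*j)) = (V + j)/(2*j))
J(W, n) = 8 - n**2 (J(W, n) = 8 - n*n = 8 - n**2)
s(C, u) = u/2 (s(C, u) = ((0 + C)/(2*C))*u = (C/(2*C))*u = u/2)
21*(-8*(-20 + s(2, J(2, -1)))) = 21*(-8*(-20 + (8 - 1*(-1)**2)/2)) = 21*(-8*(-20 + (8 - 1*1)/2)) = 21*(-8*(-20 + (8 - 1)/2)) = 21*(-8*(-20 + (1/2)*7)) = 21*(-8*(-20 + 7/2)) = 21*(-8*(-33/2)) = 21*132 = 2772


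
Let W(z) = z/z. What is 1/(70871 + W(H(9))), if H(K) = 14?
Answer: 1/70872 ≈ 1.4110e-5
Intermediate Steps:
W(z) = 1
1/(70871 + W(H(9))) = 1/(70871 + 1) = 1/70872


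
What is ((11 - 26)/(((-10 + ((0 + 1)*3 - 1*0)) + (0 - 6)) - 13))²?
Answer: 225/676 ≈ 0.33284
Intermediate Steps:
((11 - 26)/(((-10 + ((0 + 1)*3 - 1*0)) + (0 - 6)) - 13))² = (-15/(((-10 + (1*3 + 0)) - 6) - 13))² = (-15/(((-10 + (3 + 0)) - 6) - 13))² = (-15/(((-10 + 3) - 6) - 13))² = (-15/((-7 - 6) - 13))² = (-15/(-13 - 13))² = (-15/(-26))² = (-15*(-1/26))² = (15/26)² = 225/676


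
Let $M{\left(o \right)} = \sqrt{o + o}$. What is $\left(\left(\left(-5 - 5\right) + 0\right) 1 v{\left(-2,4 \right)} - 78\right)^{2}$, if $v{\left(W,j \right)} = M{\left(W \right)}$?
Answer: $5684 + 3120 i \approx 5684.0 + 3120.0 i$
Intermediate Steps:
$M{\left(o \right)} = \sqrt{2} \sqrt{o}$ ($M{\left(o \right)} = \sqrt{2 o} = \sqrt{2} \sqrt{o}$)
$v{\left(W,j \right)} = \sqrt{2} \sqrt{W}$
$\left(\left(\left(-5 - 5\right) + 0\right) 1 v{\left(-2,4 \right)} - 78\right)^{2} = \left(\left(\left(-5 - 5\right) + 0\right) 1 \sqrt{2} \sqrt{-2} - 78\right)^{2} = \left(\left(-10 + 0\right) 1 \sqrt{2} i \sqrt{2} - 78\right)^{2} = \left(\left(-10\right) 1 \cdot 2 i - 78\right)^{2} = \left(- 10 \cdot 2 i - 78\right)^{2} = \left(- 20 i - 78\right)^{2} = \left(-78 - 20 i\right)^{2}$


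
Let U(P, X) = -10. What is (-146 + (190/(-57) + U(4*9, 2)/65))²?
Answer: 33988900/1521 ≈ 22346.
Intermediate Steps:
(-146 + (190/(-57) + U(4*9, 2)/65))² = (-146 + (190/(-57) - 10/65))² = (-146 + (190*(-1/57) - 10*1/65))² = (-146 + (-10/3 - 2/13))² = (-146 - 136/39)² = (-5830/39)² = 33988900/1521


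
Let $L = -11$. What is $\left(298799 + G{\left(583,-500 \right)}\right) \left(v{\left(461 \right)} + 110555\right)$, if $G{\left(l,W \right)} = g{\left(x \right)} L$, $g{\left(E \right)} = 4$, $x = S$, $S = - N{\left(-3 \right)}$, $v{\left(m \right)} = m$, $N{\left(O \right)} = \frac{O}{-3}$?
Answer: $33166585080$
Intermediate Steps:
$N{\left(O \right)} = - \frac{O}{3}$ ($N{\left(O \right)} = O \left(- \frac{1}{3}\right) = - \frac{O}{3}$)
$S = -1$ ($S = - \frac{\left(-1\right) \left(-3\right)}{3} = \left(-1\right) 1 = -1$)
$x = -1$
$G{\left(l,W \right)} = -44$ ($G{\left(l,W \right)} = 4 \left(-11\right) = -44$)
$\left(298799 + G{\left(583,-500 \right)}\right) \left(v{\left(461 \right)} + 110555\right) = \left(298799 - 44\right) \left(461 + 110555\right) = 298755 \cdot 111016 = 33166585080$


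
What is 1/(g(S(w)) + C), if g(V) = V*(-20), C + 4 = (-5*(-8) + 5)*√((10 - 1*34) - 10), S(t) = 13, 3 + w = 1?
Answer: -44/23091 - 5*I*√34/15394 ≈ -0.0019055 - 0.0018939*I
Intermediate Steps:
w = -2 (w = -3 + 1 = -2)
C = -4 + 45*I*√34 (C = -4 + (-5*(-8) + 5)*√((10 - 1*34) - 10) = -4 + (40 + 5)*√((10 - 34) - 10) = -4 + 45*√(-24 - 10) = -4 + 45*√(-34) = -4 + 45*(I*√34) = -4 + 45*I*√34 ≈ -4.0 + 262.39*I)
g(V) = -20*V
1/(g(S(w)) + C) = 1/(-20*13 + (-4 + 45*I*√34)) = 1/(-260 + (-4 + 45*I*√34)) = 1/(-264 + 45*I*√34)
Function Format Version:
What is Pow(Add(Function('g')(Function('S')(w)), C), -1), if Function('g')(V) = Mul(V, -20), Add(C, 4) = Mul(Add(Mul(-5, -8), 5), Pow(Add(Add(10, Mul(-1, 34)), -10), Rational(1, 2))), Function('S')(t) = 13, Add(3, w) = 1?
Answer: Add(Rational(-44, 23091), Mul(Rational(-5, 15394), I, Pow(34, Rational(1, 2)))) ≈ Add(-0.0019055, Mul(-0.0018939, I))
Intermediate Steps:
w = -2 (w = Add(-3, 1) = -2)
C = Add(-4, Mul(45, I, Pow(34, Rational(1, 2)))) (C = Add(-4, Mul(Add(Mul(-5, -8), 5), Pow(Add(Add(10, Mul(-1, 34)), -10), Rational(1, 2)))) = Add(-4, Mul(Add(40, 5), Pow(Add(Add(10, -34), -10), Rational(1, 2)))) = Add(-4, Mul(45, Pow(Add(-24, -10), Rational(1, 2)))) = Add(-4, Mul(45, Pow(-34, Rational(1, 2)))) = Add(-4, Mul(45, Mul(I, Pow(34, Rational(1, 2))))) = Add(-4, Mul(45, I, Pow(34, Rational(1, 2)))) ≈ Add(-4.0000, Mul(262.39, I)))
Function('g')(V) = Mul(-20, V)
Pow(Add(Function('g')(Function('S')(w)), C), -1) = Pow(Add(Mul(-20, 13), Add(-4, Mul(45, I, Pow(34, Rational(1, 2))))), -1) = Pow(Add(-260, Add(-4, Mul(45, I, Pow(34, Rational(1, 2))))), -1) = Pow(Add(-264, Mul(45, I, Pow(34, Rational(1, 2)))), -1)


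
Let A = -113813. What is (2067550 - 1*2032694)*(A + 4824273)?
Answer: 164187793760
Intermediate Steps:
(2067550 - 1*2032694)*(A + 4824273) = (2067550 - 1*2032694)*(-113813 + 4824273) = (2067550 - 2032694)*4710460 = 34856*4710460 = 164187793760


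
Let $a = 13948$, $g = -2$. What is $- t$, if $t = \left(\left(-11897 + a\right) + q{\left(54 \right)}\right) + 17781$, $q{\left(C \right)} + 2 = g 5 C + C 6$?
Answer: $-19614$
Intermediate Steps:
$q{\left(C \right)} = -2 - 4 C$ ($q{\left(C \right)} = -2 + \left(\left(-2\right) 5 C + C 6\right) = -2 + \left(- 10 C + 6 C\right) = -2 - 4 C$)
$t = 19614$ ($t = \left(\left(-11897 + 13948\right) - 218\right) + 17781 = \left(2051 - 218\right) + 17781 = 1833 + 17781 = 19614$)
$- t = \left(-1\right) 19614 = -19614$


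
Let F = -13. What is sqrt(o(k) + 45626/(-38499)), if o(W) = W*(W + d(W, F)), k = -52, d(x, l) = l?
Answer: sqrt(5007988188006)/38499 ≈ 58.128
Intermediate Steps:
o(W) = W*(-13 + W) (o(W) = W*(W - 13) = W*(-13 + W))
sqrt(o(k) + 45626/(-38499)) = sqrt(-52*(-13 - 52) + 45626/(-38499)) = sqrt(-52*(-65) + 45626*(-1/38499)) = sqrt(3380 - 45626/38499) = sqrt(130080994/38499) = sqrt(5007988188006)/38499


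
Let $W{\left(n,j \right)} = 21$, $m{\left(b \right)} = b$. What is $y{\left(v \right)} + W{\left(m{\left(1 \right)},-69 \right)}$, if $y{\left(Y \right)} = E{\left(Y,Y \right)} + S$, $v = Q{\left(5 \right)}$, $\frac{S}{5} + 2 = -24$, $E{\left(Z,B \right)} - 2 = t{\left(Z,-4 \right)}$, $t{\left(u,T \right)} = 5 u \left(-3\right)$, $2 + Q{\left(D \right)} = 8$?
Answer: $-197$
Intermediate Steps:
$Q{\left(D \right)} = 6$ ($Q{\left(D \right)} = -2 + 8 = 6$)
$t{\left(u,T \right)} = - 15 u$
$E{\left(Z,B \right)} = 2 - 15 Z$
$S = -130$ ($S = -10 + 5 \left(-24\right) = -10 - 120 = -130$)
$v = 6$
$y{\left(Y \right)} = -128 - 15 Y$ ($y{\left(Y \right)} = \left(2 - 15 Y\right) - 130 = -128 - 15 Y$)
$y{\left(v \right)} + W{\left(m{\left(1 \right)},-69 \right)} = \left(-128 - 90\right) + 21 = -218 + 21 = -197$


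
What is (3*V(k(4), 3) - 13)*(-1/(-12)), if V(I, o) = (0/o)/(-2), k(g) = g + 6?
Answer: -13/12 ≈ -1.0833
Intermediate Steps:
k(g) = 6 + g
V(I, o) = 0 (V(I, o) = 0*(-1/2) = 0)
(3*V(k(4), 3) - 13)*(-1/(-12)) = (3*0 - 13)*(-1/(-12)) = (0 - 13)*(-1*(-1/12)) = -13*1/12 = -13/12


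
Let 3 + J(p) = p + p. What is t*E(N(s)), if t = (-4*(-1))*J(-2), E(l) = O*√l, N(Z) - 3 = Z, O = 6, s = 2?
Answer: -168*√5 ≈ -375.66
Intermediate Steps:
J(p) = -3 + 2*p (J(p) = -3 + (p + p) = -3 + 2*p)
N(Z) = 3 + Z
E(l) = 6*√l
t = -28 (t = (-4*(-1))*(-3 + 2*(-2)) = 4*(-3 - 4) = 4*(-7) = -28)
t*E(N(s)) = -168*√(3 + 2) = -168*√5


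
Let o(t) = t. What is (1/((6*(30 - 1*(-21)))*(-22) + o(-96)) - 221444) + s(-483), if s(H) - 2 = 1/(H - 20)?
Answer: -760539013259/3434484 ≈ -2.2144e+5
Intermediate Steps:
s(H) = 2 + 1/(-20 + H) (s(H) = 2 + 1/(H - 20) = 2 + 1/(-20 + H))
(1/((6*(30 - 1*(-21)))*(-22) + o(-96)) - 221444) + s(-483) = (1/((6*(30 - 1*(-21)))*(-22) - 96) - 221444) + (-39 + 2*(-483))/(-20 - 483) = (1/((6*(30 + 21))*(-22) - 96) - 221444) + (-39 - 966)/(-503) = (1/((6*51)*(-22) - 96) - 221444) - 1/503*(-1005) = (1/(306*(-22) - 96) - 221444) + 1005/503 = (1/(-6732 - 96) - 221444) + 1005/503 = (1/(-6828) - 221444) + 1005/503 = (-1/6828 - 221444) + 1005/503 = -1512019633/6828 + 1005/503 = -760539013259/3434484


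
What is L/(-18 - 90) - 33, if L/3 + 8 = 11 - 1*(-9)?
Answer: -100/3 ≈ -33.333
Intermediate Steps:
L = 36 (L = -24 + 3*(11 - 1*(-9)) = -24 + 3*(11 + 9) = -24 + 3*20 = -24 + 60 = 36)
L/(-18 - 90) - 33 = 36/(-18 - 90) - 33 = 36/(-108) - 33 = -1/108*36 - 33 = -1/3 - 33 = -100/3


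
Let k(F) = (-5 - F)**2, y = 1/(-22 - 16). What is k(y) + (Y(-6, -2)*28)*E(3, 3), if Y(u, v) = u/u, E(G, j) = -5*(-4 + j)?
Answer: 237881/1444 ≈ 164.74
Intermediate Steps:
E(G, j) = 20 - 5*j
Y(u, v) = 1
y = -1/38 (y = 1/(-38) = -1/38 ≈ -0.026316)
k(y) + (Y(-6, -2)*28)*E(3, 3) = (5 - 1/38)**2 + (1*28)*(20 - 5*3) = (189/38)**2 + 28*(20 - 15) = 35721/1444 + 28*5 = 35721/1444 + 140 = 237881/1444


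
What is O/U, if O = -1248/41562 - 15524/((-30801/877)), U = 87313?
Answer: 10477951932/2069885896439 ≈ 0.0050621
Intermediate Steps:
O = 10477951932/23706503 (O = -1248*1/41562 - 15524/((-30801*1/877)) = -208/6927 - 15524/(-30801/877) = -208/6927 - 15524*(-877/30801) = -208/6927 + 13614548/30801 = 10477951932/23706503 ≈ 441.99)
O/U = (10477951932/23706503)/87313 = (10477951932/23706503)*(1/87313) = 10477951932/2069885896439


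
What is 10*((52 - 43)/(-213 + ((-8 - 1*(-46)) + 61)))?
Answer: -15/19 ≈ -0.78947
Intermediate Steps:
10*((52 - 43)/(-213 + ((-8 - 1*(-46)) + 61))) = 10*(9/(-213 + ((-8 + 46) + 61))) = 10*(9/(-213 + (38 + 61))) = 10*(9/(-213 + 99)) = 10*(9/(-114)) = 10*(9*(-1/114)) = 10*(-3/38) = -15/19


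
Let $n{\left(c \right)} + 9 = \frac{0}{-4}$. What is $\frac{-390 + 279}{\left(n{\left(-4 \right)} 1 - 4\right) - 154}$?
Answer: $\frac{111}{167} \approx 0.66467$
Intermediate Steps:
$n{\left(c \right)} = -9$ ($n{\left(c \right)} = -9 + \frac{0}{-4} = -9 + 0 \left(- \frac{1}{4}\right) = -9 + 0 = -9$)
$\frac{-390 + 279}{\left(n{\left(-4 \right)} 1 - 4\right) - 154} = \frac{-390 + 279}{\left(\left(-9\right) 1 - 4\right) - 154} = - \frac{111}{\left(-9 - 4\right) - 154} = - \frac{111}{-13 - 154} = - \frac{111}{-167} = \left(-111\right) \left(- \frac{1}{167}\right) = \frac{111}{167}$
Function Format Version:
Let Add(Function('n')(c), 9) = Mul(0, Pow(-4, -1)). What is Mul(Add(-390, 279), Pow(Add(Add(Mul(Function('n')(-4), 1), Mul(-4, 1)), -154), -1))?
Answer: Rational(111, 167) ≈ 0.66467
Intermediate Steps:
Function('n')(c) = -9 (Function('n')(c) = Add(-9, Mul(0, Pow(-4, -1))) = Add(-9, Mul(0, Rational(-1, 4))) = Add(-9, 0) = -9)
Mul(Add(-390, 279), Pow(Add(Add(Mul(Function('n')(-4), 1), Mul(-4, 1)), -154), -1)) = Mul(Add(-390, 279), Pow(Add(Add(Mul(-9, 1), Mul(-4, 1)), -154), -1)) = Mul(-111, Pow(Add(Add(-9, -4), -154), -1)) = Mul(-111, Pow(Add(-13, -154), -1)) = Mul(-111, Pow(-167, -1)) = Mul(-111, Rational(-1, 167)) = Rational(111, 167)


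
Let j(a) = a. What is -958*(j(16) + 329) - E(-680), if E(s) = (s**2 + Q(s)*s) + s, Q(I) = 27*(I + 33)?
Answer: -12671150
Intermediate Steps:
Q(I) = 891 + 27*I (Q(I) = 27*(33 + I) = 891 + 27*I)
E(s) = s + s**2 + s*(891 + 27*s) (E(s) = (s**2 + (891 + 27*s)*s) + s = (s**2 + s*(891 + 27*s)) + s = s + s**2 + s*(891 + 27*s))
-958*(j(16) + 329) - E(-680) = -958*(16 + 329) - 4*(-680)*(223 + 7*(-680)) = -958*345 - 4*(-680)*(223 - 4760) = -330510 - 4*(-680)*(-4537) = -330510 - 1*12340640 = -330510 - 12340640 = -12671150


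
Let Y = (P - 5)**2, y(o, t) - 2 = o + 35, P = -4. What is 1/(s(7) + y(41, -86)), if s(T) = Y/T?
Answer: 7/627 ≈ 0.011164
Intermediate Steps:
y(o, t) = 37 + o (y(o, t) = 2 + (o + 35) = 2 + (35 + o) = 37 + o)
Y = 81 (Y = (-4 - 5)**2 = (-9)**2 = 81)
s(T) = 81/T
1/(s(7) + y(41, -86)) = 1/(81/7 + (37 + 41)) = 1/(81*(1/7) + 78) = 1/(81/7 + 78) = 1/(627/7) = 7/627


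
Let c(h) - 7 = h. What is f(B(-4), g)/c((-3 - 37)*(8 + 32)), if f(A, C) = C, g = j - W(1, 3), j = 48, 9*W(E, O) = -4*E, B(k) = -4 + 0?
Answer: -436/14337 ≈ -0.030411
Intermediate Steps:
c(h) = 7 + h
B(k) = -4
W(E, O) = -4*E/9 (W(E, O) = (-4*E)/9 = -4*E/9)
g = 436/9 (g = 48 - (-4)/9 = 48 - 1*(-4/9) = 48 + 4/9 = 436/9 ≈ 48.444)
f(B(-4), g)/c((-3 - 37)*(8 + 32)) = 436/(9*(7 + (-3 - 37)*(8 + 32))) = 436/(9*(7 - 40*40)) = 436/(9*(7 - 1600)) = (436/9)/(-1593) = (436/9)*(-1/1593) = -436/14337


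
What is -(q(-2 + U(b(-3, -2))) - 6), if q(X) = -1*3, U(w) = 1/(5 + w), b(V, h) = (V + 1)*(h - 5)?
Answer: 9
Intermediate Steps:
b(V, h) = (1 + V)*(-5 + h)
q(X) = -3
-(q(-2 + U(b(-3, -2))) - 6) = -(-3 - 6) = -1*(-9) = 9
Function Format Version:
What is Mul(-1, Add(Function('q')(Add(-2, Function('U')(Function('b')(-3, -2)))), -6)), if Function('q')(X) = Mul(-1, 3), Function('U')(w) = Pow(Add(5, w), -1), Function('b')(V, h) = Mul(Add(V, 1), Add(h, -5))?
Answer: 9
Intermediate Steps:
Function('b')(V, h) = Mul(Add(1, V), Add(-5, h))
Function('q')(X) = -3
Mul(-1, Add(Function('q')(Add(-2, Function('U')(Function('b')(-3, -2)))), -6)) = Mul(-1, Add(-3, -6)) = Mul(-1, -9) = 9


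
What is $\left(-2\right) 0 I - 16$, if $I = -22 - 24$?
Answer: $-16$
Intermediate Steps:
$I = -46$ ($I = -22 - 24 = -46$)
$\left(-2\right) 0 I - 16 = \left(-2\right) 0 \left(-46\right) - 16 = 0 \left(-46\right) - 16 = 0 - 16 = -16$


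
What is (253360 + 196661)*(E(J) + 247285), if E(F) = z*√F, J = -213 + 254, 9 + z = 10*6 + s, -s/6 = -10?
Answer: 111283442985 + 49952331*√41 ≈ 1.1160e+11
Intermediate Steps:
s = 60 (s = -6*(-10) = 60)
z = 111 (z = -9 + (10*6 + 60) = -9 + (60 + 60) = -9 + 120 = 111)
J = 41
E(F) = 111*√F
(253360 + 196661)*(E(J) + 247285) = (253360 + 196661)*(111*√41 + 247285) = 450021*(247285 + 111*√41) = 111283442985 + 49952331*√41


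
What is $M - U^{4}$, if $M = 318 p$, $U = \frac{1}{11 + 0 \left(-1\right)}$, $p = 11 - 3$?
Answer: $\frac{37246703}{14641} \approx 2544.0$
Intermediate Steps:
$p = 8$
$U = \frac{1}{11}$ ($U = \frac{1}{11 + 0} = \frac{1}{11} \approx 0.090909$)
$M = 2544$ ($M = 318 \cdot 8 = 2544$)
$M - U^{4} = 2544 - \left(\frac{1}{11}\right)^{4} = 2544 - \frac{1}{14641} = \frac{37246703}{14641}$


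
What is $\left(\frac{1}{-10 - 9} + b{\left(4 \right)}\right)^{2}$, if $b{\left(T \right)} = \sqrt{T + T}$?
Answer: $\frac{2889}{361} - \frac{4 \sqrt{2}}{19} \approx 7.705$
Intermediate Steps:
$b{\left(T \right)} = \sqrt{2} \sqrt{T}$ ($b{\left(T \right)} = \sqrt{2 T} = \sqrt{2} \sqrt{T}$)
$\left(\frac{1}{-10 - 9} + b{\left(4 \right)}\right)^{2} = \left(\frac{1}{-10 - 9} + \sqrt{2} \sqrt{4}\right)^{2} = \left(\frac{1}{-19} + \sqrt{2} \cdot 2\right)^{2} = \left(- \frac{1}{19} + 2 \sqrt{2}\right)^{2}$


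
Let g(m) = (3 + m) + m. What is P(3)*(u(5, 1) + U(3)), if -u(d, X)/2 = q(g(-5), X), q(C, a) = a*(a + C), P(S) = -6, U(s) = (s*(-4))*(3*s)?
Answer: 576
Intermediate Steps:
g(m) = 3 + 2*m
U(s) = -12*s² (U(s) = (-4*s)*(3*s) = -12*s²)
q(C, a) = a*(C + a)
u(d, X) = -2*X*(-7 + X) (u(d, X) = -2*X*((3 + 2*(-5)) + X) = -2*X*((3 - 10) + X) = -2*X*(-7 + X))
P(3)*(u(5, 1) + U(3)) = -6*(2*1*(7 - 1*1) - 12*3²) = -6*(2*1*(7 - 1) - 12*9) = -6*(2*1*6 - 108) = -6*(12 - 108) = -6*(-96) = 576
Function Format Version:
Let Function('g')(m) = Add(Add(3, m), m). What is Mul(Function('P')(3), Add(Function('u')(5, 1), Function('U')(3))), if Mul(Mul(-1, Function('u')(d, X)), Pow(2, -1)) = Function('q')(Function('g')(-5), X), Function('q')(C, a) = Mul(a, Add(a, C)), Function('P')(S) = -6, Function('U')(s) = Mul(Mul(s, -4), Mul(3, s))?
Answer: 576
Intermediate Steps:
Function('g')(m) = Add(3, Mul(2, m))
Function('U')(s) = Mul(-12, Pow(s, 2)) (Function('U')(s) = Mul(Mul(-4, s), Mul(3, s)) = Mul(-12, Pow(s, 2)))
Function('q')(C, a) = Mul(a, Add(C, a))
Function('u')(d, X) = Mul(-2, X, Add(-7, X)) (Function('u')(d, X) = Mul(-2, Mul(X, Add(Add(3, Mul(2, -5)), X))) = Mul(-2, Mul(X, Add(Add(3, -10), X))) = Mul(-2, Mul(X, Add(-7, X))) = Mul(-2, X, Add(-7, X)))
Mul(Function('P')(3), Add(Function('u')(5, 1), Function('U')(3))) = Mul(-6, Add(Mul(2, 1, Add(7, Mul(-1, 1))), Mul(-12, Pow(3, 2)))) = Mul(-6, Add(Mul(2, 1, Add(7, -1)), Mul(-12, 9))) = Mul(-6, Add(Mul(2, 1, 6), -108)) = Mul(-6, Add(12, -108)) = Mul(-6, -96) = 576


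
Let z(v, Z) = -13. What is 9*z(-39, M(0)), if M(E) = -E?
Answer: -117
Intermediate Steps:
9*z(-39, M(0)) = 9*(-13) = -117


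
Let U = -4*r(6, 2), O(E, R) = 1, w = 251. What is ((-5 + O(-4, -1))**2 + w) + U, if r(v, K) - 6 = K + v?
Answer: 211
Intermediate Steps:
r(v, K) = 6 + K + v (r(v, K) = 6 + (K + v) = 6 + K + v)
U = -56 (U = -4*(6 + 2 + 6) = -4*14 = -56)
((-5 + O(-4, -1))**2 + w) + U = ((-5 + 1)**2 + 251) - 56 = ((-4)**2 + 251) - 56 = (16 + 251) - 56 = 267 - 56 = 211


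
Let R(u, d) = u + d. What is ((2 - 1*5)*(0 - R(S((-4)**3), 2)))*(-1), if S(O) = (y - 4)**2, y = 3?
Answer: -9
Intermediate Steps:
S(O) = 1 (S(O) = (3 - 4)**2 = (-1)**2 = 1)
R(u, d) = d + u
((2 - 1*5)*(0 - R(S((-4)**3), 2)))*(-1) = ((2 - 1*5)*(0 - (2 + 1)))*(-1) = ((2 - 5)*(0 - 1*3))*(-1) = -3*(0 - 3)*(-1) = -3*(-3)*(-1) = 9*(-1) = -9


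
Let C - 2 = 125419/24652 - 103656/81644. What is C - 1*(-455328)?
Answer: 229111215106041/503171972 ≈ 4.5533e+5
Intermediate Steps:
C = 2927439225/503171972 (C = 2 + (125419/24652 - 103656/81644) = 2 + (125419*(1/24652) - 103656*1/81644) = 2 + (125419/24652 - 25914/20411) = 2 + 1921095281/503171972 = 2927439225/503171972 ≈ 5.8180)
C - 1*(-455328) = 2927439225/503171972 - 1*(-455328) = 2927439225/503171972 + 455328 = 229111215106041/503171972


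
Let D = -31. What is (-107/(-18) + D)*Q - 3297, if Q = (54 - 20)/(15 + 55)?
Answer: -2084777/630 ≈ -3309.2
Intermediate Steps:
Q = 17/35 (Q = 34/70 = 34*(1/70) = 17/35 ≈ 0.48571)
(-107/(-18) + D)*Q - 3297 = (-107/(-18) - 31)*(17/35) - 3297 = (-107*(-1/18) - 31)*(17/35) - 3297 = (107/18 - 31)*(17/35) - 3297 = -451/18*17/35 - 3297 = -7667/630 - 3297 = -2084777/630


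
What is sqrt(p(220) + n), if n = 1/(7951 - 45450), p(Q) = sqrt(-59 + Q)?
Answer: sqrt(-37499 + 1406175001*sqrt(161))/37499 ≈ 3.5621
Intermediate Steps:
n = -1/37499 (n = 1/(-37499) = -1/37499 ≈ -2.6667e-5)
sqrt(p(220) + n) = sqrt(sqrt(-59 + 220) - 1/37499) = sqrt(sqrt(161) - 1/37499) = sqrt(-1/37499 + sqrt(161))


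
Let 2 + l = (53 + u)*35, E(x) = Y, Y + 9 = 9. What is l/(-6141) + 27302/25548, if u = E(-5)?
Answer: 20053523/26148378 ≈ 0.76691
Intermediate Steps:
Y = 0 (Y = -9 + 9 = 0)
E(x) = 0
u = 0
l = 1853 (l = -2 + (53 + 0)*35 = -2 + 53*35 = -2 + 1855 = 1853)
l/(-6141) + 27302/25548 = 1853/(-6141) + 27302/25548 = 1853*(-1/6141) + 27302*(1/25548) = -1853/6141 + 13651/12774 = 20053523/26148378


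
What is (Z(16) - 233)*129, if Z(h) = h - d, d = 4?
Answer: -28509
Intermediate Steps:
Z(h) = -4 + h (Z(h) = h - 1*4 = h - 4 = -4 + h)
(Z(16) - 233)*129 = ((-4 + 16) - 233)*129 = (12 - 233)*129 = -221*129 = -28509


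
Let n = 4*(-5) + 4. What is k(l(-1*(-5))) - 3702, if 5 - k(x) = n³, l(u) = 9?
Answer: 399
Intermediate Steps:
n = -16 (n = -20 + 4 = -16)
k(x) = 4101 (k(x) = 5 - 1*(-16)³ = 5 - 1*(-4096) = 5 + 4096 = 4101)
k(l(-1*(-5))) - 3702 = 4101 - 3702 = 399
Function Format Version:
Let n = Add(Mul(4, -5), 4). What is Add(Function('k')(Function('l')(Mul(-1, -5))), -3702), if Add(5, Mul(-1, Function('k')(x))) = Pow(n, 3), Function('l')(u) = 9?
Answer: 399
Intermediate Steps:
n = -16 (n = Add(-20, 4) = -16)
Function('k')(x) = 4101 (Function('k')(x) = Add(5, Mul(-1, Pow(-16, 3))) = Add(5, Mul(-1, -4096)) = Add(5, 4096) = 4101)
Add(Function('k')(Function('l')(Mul(-1, -5))), -3702) = Add(4101, -3702) = 399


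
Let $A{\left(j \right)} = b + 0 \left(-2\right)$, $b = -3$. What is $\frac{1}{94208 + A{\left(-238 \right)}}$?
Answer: $\frac{1}{94205} \approx 1.0615 \cdot 10^{-5}$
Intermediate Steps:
$A{\left(j \right)} = -3$ ($A{\left(j \right)} = -3 + 0 \left(-2\right) = -3 + 0 = -3$)
$\frac{1}{94208 + A{\left(-238 \right)}} = \frac{1}{94208 - 3} = \frac{1}{94205}$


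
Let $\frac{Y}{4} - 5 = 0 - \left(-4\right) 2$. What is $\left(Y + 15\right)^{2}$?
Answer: $4489$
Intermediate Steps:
$Y = 52$ ($Y = 20 + 4 \left(0 - \left(-4\right) 2\right) = 20 + 4 \left(0 - -8\right) = 20 + 4 \left(0 + 8\right) = 20 + 4 \cdot 8 = 20 + 32 = 52$)
$\left(Y + 15\right)^{2} = \left(52 + 15\right)^{2} = 67^{2} = 4489$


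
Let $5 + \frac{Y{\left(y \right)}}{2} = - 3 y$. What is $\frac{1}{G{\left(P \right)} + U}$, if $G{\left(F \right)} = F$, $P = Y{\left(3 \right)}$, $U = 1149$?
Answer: $\frac{1}{1121} \approx 0.00089206$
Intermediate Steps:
$Y{\left(y \right)} = -10 - 6 y$ ($Y{\left(y \right)} = -10 + 2 \left(- 3 y\right) = -10 - 6 y$)
$P = -28$ ($P = -10 - 18 = -28$)
$\frac{1}{G{\left(P \right)} + U} = \frac{1}{-28 + 1149} = \frac{1}{1121}$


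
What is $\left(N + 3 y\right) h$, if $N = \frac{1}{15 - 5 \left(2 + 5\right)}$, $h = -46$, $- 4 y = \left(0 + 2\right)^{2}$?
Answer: $\frac{1403}{10} \approx 140.3$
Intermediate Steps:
$y = -1$ ($y = - \frac{\left(0 + 2\right)^{2}}{4} = - \frac{2^{2}}{4} = \left(- \frac{1}{4}\right) 4 = -1$)
$N = - \frac{1}{20}$ ($N = \frac{1}{15 - 35} = \frac{1}{-20} = - \frac{1}{20} \approx -0.05$)
$\left(N + 3 y\right) h = \left(- \frac{1}{20} + 3 \left(-1\right)\right) \left(-46\right) = \left(- \frac{1}{20} - 3\right) \left(-46\right) = \left(- \frac{61}{20}\right) \left(-46\right) = \frac{1403}{10}$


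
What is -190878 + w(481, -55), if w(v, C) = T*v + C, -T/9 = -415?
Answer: 1605602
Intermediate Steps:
T = 3735 (T = -9*(-415) = 3735)
w(v, C) = C + 3735*v (w(v, C) = 3735*v + C = C + 3735*v)
-190878 + w(481, -55) = -190878 + (-55 + 3735*481) = -190878 + (-55 + 1796535) = -190878 + 1796480 = 1605602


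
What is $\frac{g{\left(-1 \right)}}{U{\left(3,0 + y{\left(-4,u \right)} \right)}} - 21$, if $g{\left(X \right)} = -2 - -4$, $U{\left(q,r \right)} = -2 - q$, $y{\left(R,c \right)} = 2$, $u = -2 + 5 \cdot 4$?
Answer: $- \frac{107}{5} \approx -21.4$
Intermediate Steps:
$u = 18$ ($u = -2 + 20 = 18$)
$g{\left(X \right)} = 2$ ($g{\left(X \right)} = -2 + 4 = 2$)
$\frac{g{\left(-1 \right)}}{U{\left(3,0 + y{\left(-4,u \right)} \right)}} - 21 = \frac{2}{-2 - 3} - 21 = \frac{2}{-5} - 21 = 2 \left(- \frac{1}{5}\right) - 21 = - \frac{2}{5} - 21 = - \frac{107}{5}$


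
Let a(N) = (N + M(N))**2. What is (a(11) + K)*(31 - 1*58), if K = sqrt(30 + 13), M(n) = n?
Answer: -13068 - 27*sqrt(43) ≈ -13245.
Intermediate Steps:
K = sqrt(43) ≈ 6.5574
a(N) = 4*N**2 (a(N) = (N + N)**2 = (2*N)**2 = 4*N**2)
(a(11) + K)*(31 - 1*58) = (4*11**2 + sqrt(43))*(31 - 1*58) = (4*121 + sqrt(43))*(31 - 58) = (484 + sqrt(43))*(-27) = -13068 - 27*sqrt(43)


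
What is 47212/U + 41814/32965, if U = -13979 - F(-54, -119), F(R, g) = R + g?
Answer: -489529748/227557395 ≈ -2.1512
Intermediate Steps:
U = -13806 (U = -13979 - (-54 - 119) = -13979 - 1*(-173) = -13979 + 173 = -13806)
47212/U + 41814/32965 = 47212/(-13806) + 41814/32965 = 47212*(-1/13806) + 41814*(1/32965) = -23606/6903 + 41814/32965 = -489529748/227557395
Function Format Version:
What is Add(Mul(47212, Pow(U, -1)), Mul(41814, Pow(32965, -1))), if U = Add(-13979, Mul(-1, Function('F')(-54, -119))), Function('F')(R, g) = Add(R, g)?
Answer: Rational(-489529748, 227557395) ≈ -2.1512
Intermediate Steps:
U = -13806 (U = Add(-13979, Mul(-1, Add(-54, -119))) = Add(-13979, Mul(-1, -173)) = Add(-13979, 173) = -13806)
Add(Mul(47212, Pow(U, -1)), Mul(41814, Pow(32965, -1))) = Add(Mul(47212, Pow(-13806, -1)), Mul(41814, Pow(32965, -1))) = Add(Mul(47212, Rational(-1, 13806)), Mul(41814, Rational(1, 32965))) = Add(Rational(-23606, 6903), Rational(41814, 32965)) = Rational(-489529748, 227557395)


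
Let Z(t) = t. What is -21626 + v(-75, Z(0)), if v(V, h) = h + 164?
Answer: -21462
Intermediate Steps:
v(V, h) = 164 + h
-21626 + v(-75, Z(0)) = -21626 + (164 + 0) = -21626 + 164 = -21462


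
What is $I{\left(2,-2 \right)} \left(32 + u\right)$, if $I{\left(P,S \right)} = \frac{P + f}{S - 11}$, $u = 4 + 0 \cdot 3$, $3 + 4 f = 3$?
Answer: $- \frac{72}{13} \approx -5.5385$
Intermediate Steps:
$f = 0$ ($f = - \frac{3}{4} + \frac{1}{4} \cdot 3 = - \frac{3}{4} + \frac{3}{4} = 0$)
$u = 4$ ($u = 4 + 0 = 4$)
$I{\left(P,S \right)} = \frac{P}{-11 + S}$ ($I{\left(P,S \right)} = \frac{P + 0}{S - 11} = \frac{P}{-11 + S}$)
$I{\left(2,-2 \right)} \left(32 + u\right) = \frac{2}{-11 - 2} \left(32 + 4\right) = \frac{2}{-13} \cdot 36 = 2 \left(- \frac{1}{13}\right) 36 = \left(- \frac{2}{13}\right) 36 = - \frac{72}{13}$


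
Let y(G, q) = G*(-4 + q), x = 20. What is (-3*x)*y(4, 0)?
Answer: 960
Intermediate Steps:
(-3*x)*y(4, 0) = (-3*20)*(4*(-4 + 0)) = -240*(-4) = -60*(-16) = 960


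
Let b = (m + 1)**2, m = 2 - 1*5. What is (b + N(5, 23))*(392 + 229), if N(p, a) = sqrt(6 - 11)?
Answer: 2484 + 621*I*sqrt(5) ≈ 2484.0 + 1388.6*I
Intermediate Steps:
m = -3 (m = 2 - 5 = -3)
N(p, a) = I*sqrt(5) (N(p, a) = sqrt(-5) = I*sqrt(5))
b = 4 (b = (-3 + 1)**2 = (-2)**2 = 4)
(b + N(5, 23))*(392 + 229) = (4 + I*sqrt(5))*(392 + 229) = (4 + I*sqrt(5))*621 = 2484 + 621*I*sqrt(5)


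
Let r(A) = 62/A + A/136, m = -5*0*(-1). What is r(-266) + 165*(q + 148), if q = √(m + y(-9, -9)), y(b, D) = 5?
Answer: 220834683/9044 + 165*√5 ≈ 24787.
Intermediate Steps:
m = 0 (m = 0*(-1) = 0)
r(A) = 62/A + A/136 (r(A) = 62/A + A*(1/136) = 62/A + A/136)
q = √5 (q = √(0 + 5) = √5 ≈ 2.2361)
r(-266) + 165*(q + 148) = (62/(-266) + (1/136)*(-266)) + 165*(√5 + 148) = (62*(-1/266) - 133/68) + 165*(148 + √5) = (-31/133 - 133/68) + (24420 + 165*√5) = -19797/9044 + (24420 + 165*√5) = 220834683/9044 + 165*√5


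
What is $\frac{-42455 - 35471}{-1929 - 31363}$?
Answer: $\frac{38963}{16646} \approx 2.3407$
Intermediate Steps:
$\frac{-42455 - 35471}{-1929 - 31363} = - \frac{77926}{-33292} = \left(-77926\right) \left(- \frac{1}{33292}\right) = \frac{38963}{16646}$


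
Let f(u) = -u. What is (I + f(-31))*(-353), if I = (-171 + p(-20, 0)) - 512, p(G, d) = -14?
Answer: 235098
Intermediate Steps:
I = -697 (I = (-171 - 14) - 512 = -185 - 512 = -697)
(I + f(-31))*(-353) = (-697 - 1*(-31))*(-353) = (-697 + 31)*(-353) = -666*(-353) = 235098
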